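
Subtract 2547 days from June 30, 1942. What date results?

July 10, 1935

−365 (one year) → Jun 30, 1941 (2182 left).
−365 (one year) → Jun 30, 1940 (1817 left).
−366 (one year; includes Feb 29, 1940) → Jun 30, 1939 (1451 left).
−365 (one year) → Jun 30, 1938 (1086 left).
−365 (one year) → Jun 30, 1937 (721 left).
−365 (one year) → Jun 30, 1936 (356 left).
−30 → May 31, 1936 (end of May, 31 days; 326 left).
−31 → Apr 30, 1936 (end of Apr, 30 days; 295 left).
−30 → Mar 31, 1936 (end of Mar, 31 days; 265 left).
−31 → Feb 29, 1936 (end of Feb, 29 days; 234 left).
−29 → Jan 31, 1936 (end of Jan, 31 days; 205 left).
−31 → Dec 31, 1935 (end of Dec, 31 days; 174 left).
−31 → Nov 30, 1935 (end of Nov, 30 days; 143 left).
−30 → Oct 31, 1935 (end of Oct, 31 days; 113 left).
−31 → Sep 30, 1935 (end of Sep, 30 days; 82 left).
−30 → Aug 31, 1935 (end of Aug, 31 days; 52 left).
−31 → Jul 31, 1935 (end of Jul, 31 days; 21 left).
−21 → Jul 10, 1935.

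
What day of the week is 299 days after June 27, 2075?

Tuesday

First find the weekday of Jun 27, 2075. Doomsday rule: the anchor day for the 2000s is Tuesday. For year 75: 75÷12 = 6 r 3, and 3÷4 = 0, so 6+3+0 = 9.
Tuesday + 9 ≡ Thursday — that's 2075's doomsday.
In June the doomsday date is Jun 6.
Jun 27 is 21 days after Jun 6; 21 mod 7 = 0, so Thursday + 0 = Thursday.
299 mod 7 = 5, so 299 days after a Thursday is Thursday + 5 = Tuesday.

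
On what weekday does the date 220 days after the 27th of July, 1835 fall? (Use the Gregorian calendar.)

Thursday

Jul 27, 1835 is a Monday.
220 mod 7 = 3, so 220 days after a Monday is Monday + 3 = Thursday.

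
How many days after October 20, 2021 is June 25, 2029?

Oct 20, 2021 → Oct 20, 2022: 365 days.
Oct 20, 2022 → Oct 20, 2023: 365 days.
Oct 20, 2023 → Oct 20, 2024: 366 days (Feb 29, 2024 is in that span).
Oct 20, 2024 → Oct 20, 2025: 365 days.
Oct 20, 2025 → Oct 20, 2026: 365 days.
Oct 20, 2026 → Oct 20, 2027: 365 days.
Oct 20, 2027 → Oct 20, 2028: 366 days (Feb 29, 2028 is in that span).
Oct 20, 2028 → Nov 20, 2028: 31 days (October has 31).
Nov 20, 2028 → Dec 20, 2028: 30 days (November has 30).
Dec 20, 2028 → Jan 20, 2029: 31 days (December has 31).
Jan 20, 2029 → Feb 20, 2029: 31 days (January has 31).
Feb 20, 2029 → Mar 20, 2029: 28 days (February has 28).
Mar 20, 2029 → Apr 20, 2029: 31 days (March has 31).
Apr 20, 2029 → May 20, 2029: 30 days (April has 30).
May 20, 2029 → Jun 20, 2029: 31 days (May has 31).
Jun 20, 2029 → Jun 25, 2029: 5 days.
Total: 2805 days.

2805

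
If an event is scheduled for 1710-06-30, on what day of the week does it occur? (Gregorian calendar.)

Doomsday rule: the anchor day for the 1700s is Sunday. For year 10: 10÷12 = 0 r 10, and 10÷4 = 2, so 0+10+2 = 12.
Sunday + 12 ≡ Friday — that's 1710's doomsday.
In June the doomsday date is Jun 6.
Jun 30 is 24 days after Jun 6; 24 mod 7 = 3, so Friday + 3 = Monday.

Monday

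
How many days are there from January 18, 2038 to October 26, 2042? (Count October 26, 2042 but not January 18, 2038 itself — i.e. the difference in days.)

Jan 18, 2038 → Jan 18, 2039: 365 days.
Jan 18, 2039 → Jan 18, 2040: 365 days.
Jan 18, 2040 → Jan 18, 2041: 366 days (Feb 29, 2040 is in that span).
Jan 18, 2041 → Jan 18, 2042: 365 days.
Jan 18, 2042 → Feb 18, 2042: 31 days (January has 31).
Feb 18, 2042 → Mar 18, 2042: 28 days (February has 28).
Mar 18, 2042 → Apr 18, 2042: 31 days (March has 31).
Apr 18, 2042 → May 18, 2042: 30 days (April has 30).
May 18, 2042 → Jun 18, 2042: 31 days (May has 31).
Jun 18, 2042 → Jul 18, 2042: 30 days (June has 30).
Jul 18, 2042 → Aug 18, 2042: 31 days (July has 31).
Aug 18, 2042 → Sep 18, 2042: 31 days (August has 31).
Sep 18, 2042 → Oct 18, 2042: 30 days (September has 30).
Oct 18, 2042 → Oct 26, 2042: 8 days.
Total: 1742 days.

1742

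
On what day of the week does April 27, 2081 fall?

January 1, 2081 is a Wednesday.
Jan 1, 2081 → Feb 1, 2081: 31 days (January has 31).
Feb 1, 2081 → Mar 1, 2081: 28 days (February has 28).
Mar 1, 2081 → Apr 1, 2081: 31 days (March has 31).
Apr 1, 2081 → Apr 27, 2081: 26 days.
Total: 116 days.
116 mod 7 = 4, so Wednesday + 4 = Sunday.

Sunday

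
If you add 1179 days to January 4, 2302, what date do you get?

March 28, 2305

+365 (one year) → Jan 4, 2303 (814 left).
+365 (one year) → Jan 4, 2304 (449 left).
+366 (one year; includes Feb 29, 2304) → Jan 4, 2305 (83 left).
Jan has 31 days: +28 → Feb 1, 2305 (55 left).
Feb has 28 days: +28 → Mar 1, 2305 (27 left).
+27 → Mar 28, 2305.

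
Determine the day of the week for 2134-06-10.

Doomsday rule: the anchor day for the 2100s is Sunday. For year 34: 34÷12 = 2 r 10, and 10÷4 = 2, so 2+10+2 = 14.
Sunday + 14 ≡ Sunday — that's 2134's doomsday.
In June the doomsday date is Jun 6.
Jun 10 is 4 days after Jun 6; 4 mod 7 = 4, so Sunday + 4 = Thursday.

Thursday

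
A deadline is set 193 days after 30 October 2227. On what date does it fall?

May 10, 2228

Oct has 31 days: +2 → Nov 1, 2227 (191 left).
Nov has 30 days: +30 → Dec 1, 2227 (161 left).
Dec has 31 days: +31 → Jan 1, 2228 (130 left).
Jan has 31 days: +31 → Feb 1, 2228 (99 left).
Feb has 29 days: +29 → Mar 1, 2228 (70 left).
Mar has 31 days: +31 → Apr 1, 2228 (39 left).
Apr has 30 days: +30 → May 1, 2228 (9 left).
+9 → May 10, 2228.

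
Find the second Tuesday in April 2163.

April 1, 2163 is a Friday.
The first Tuesday is therefore April 5 (4 days later).
The second Tuesday is 5 + 1×7 = April 12.

April 12, 2163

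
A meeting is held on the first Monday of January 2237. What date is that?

January 2, 2237

January 1, 2237 is a Sunday.
The first Monday is therefore January 2 (1 days later).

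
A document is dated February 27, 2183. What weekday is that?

Thursday

January 1, 2183 is a Wednesday.
Jan 1, 2183 → Feb 1, 2183: 31 days (January has 31).
Feb 1, 2183 → Feb 27, 2183: 26 days.
Total: 57 days.
57 mod 7 = 1, so Wednesday + 1 = Thursday.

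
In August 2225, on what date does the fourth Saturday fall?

August 27, 2225

August 1, 2225 is a Monday.
The first Saturday is therefore August 6 (5 days later).
The fourth Saturday is 6 + 3×7 = August 27.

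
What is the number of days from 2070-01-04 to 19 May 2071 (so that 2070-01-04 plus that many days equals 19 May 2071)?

500

Jan 4, 2070 → Jan 4, 2071: 365 days.
Jan 4, 2071 → Feb 4, 2071: 31 days (January has 31).
Feb 4, 2071 → Mar 4, 2071: 28 days (February has 28).
Mar 4, 2071 → Apr 4, 2071: 31 days (March has 31).
Apr 4, 2071 → May 4, 2071: 30 days (April has 30).
May 4, 2071 → May 19, 2071: 15 days.
Total: 500 days.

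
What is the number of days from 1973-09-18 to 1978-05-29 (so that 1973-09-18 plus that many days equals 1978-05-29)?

Sep 18, 1973 → Sep 18, 1974: 365 days.
Sep 18, 1974 → Sep 18, 1975: 365 days.
Sep 18, 1975 → Sep 18, 1976: 366 days (Feb 29, 1976 is in that span).
Sep 18, 1976 → Sep 18, 1977: 365 days.
Sep 18, 1977 → Oct 18, 1977: 30 days (September has 30).
Oct 18, 1977 → Nov 18, 1977: 31 days (October has 31).
Nov 18, 1977 → Dec 18, 1977: 30 days (November has 30).
Dec 18, 1977 → Jan 18, 1978: 31 days (December has 31).
Jan 18, 1978 → Feb 18, 1978: 31 days (January has 31).
Feb 18, 1978 → Mar 18, 1978: 28 days (February has 28).
Mar 18, 1978 → Apr 18, 1978: 31 days (March has 31).
Apr 18, 1978 → May 18, 1978: 30 days (April has 30).
May 18, 1978 → May 29, 1978: 11 days.
Total: 1714 days.

1714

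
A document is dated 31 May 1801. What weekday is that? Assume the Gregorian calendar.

Sunday

Doomsday rule: the anchor day for the 1800s is Friday. For year 01: 1÷12 = 0 r 1, and 1÷4 = 0, so 0+1+0 = 1.
Friday + 1 ≡ Saturday — that's 1801's doomsday.
In May the doomsday date is May 9.
May 31 is 22 days after May 9; 22 mod 7 = 1, so Saturday + 1 = Sunday.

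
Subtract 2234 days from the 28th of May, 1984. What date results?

April 16, 1978

−366 (one year; includes Feb 29, 1984) → May 28, 1983 (1868 left).
−365 (one year) → May 28, 1982 (1503 left).
−365 (one year) → May 28, 1981 (1138 left).
−365 (one year) → May 28, 1980 (773 left).
−366 (one year; includes Feb 29, 1980) → May 28, 1979 (407 left).
−365 (one year) → May 28, 1978 (42 left).
−28 → Apr 30, 1978 (end of Apr, 30 days; 14 left).
−14 → Apr 16, 1978.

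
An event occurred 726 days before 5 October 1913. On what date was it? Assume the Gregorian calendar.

−365 (one year) → Oct 5, 1912 (361 left).
−5 → Sep 30, 1912 (end of Sep, 30 days; 356 left).
−30 → Aug 31, 1912 (end of Aug, 31 days; 326 left).
−31 → Jul 31, 1912 (end of Jul, 31 days; 295 left).
−31 → Jun 30, 1912 (end of Jun, 30 days; 264 left).
−30 → May 31, 1912 (end of May, 31 days; 234 left).
−31 → Apr 30, 1912 (end of Apr, 30 days; 203 left).
−30 → Mar 31, 1912 (end of Mar, 31 days; 173 left).
−31 → Feb 29, 1912 (end of Feb, 29 days; 142 left).
−29 → Jan 31, 1912 (end of Jan, 31 days; 113 left).
−31 → Dec 31, 1911 (end of Dec, 31 days; 82 left).
−31 → Nov 30, 1911 (end of Nov, 30 days; 51 left).
−30 → Oct 31, 1911 (end of Oct, 31 days; 21 left).
−21 → Oct 10, 1911.

October 10, 1911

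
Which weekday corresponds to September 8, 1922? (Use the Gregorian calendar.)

Friday

January 1, 1922 is a Sunday.
Jan 1, 1922 → Feb 1, 1922: 31 days (January has 31).
Feb 1, 1922 → Mar 1, 1922: 28 days (February has 28).
Mar 1, 1922 → Apr 1, 1922: 31 days (March has 31).
Apr 1, 1922 → May 1, 1922: 30 days (April has 30).
May 1, 1922 → Jun 1, 1922: 31 days (May has 31).
Jun 1, 1922 → Jul 1, 1922: 30 days (June has 30).
Jul 1, 1922 → Aug 1, 1922: 31 days (July has 31).
Aug 1, 1922 → Sep 1, 1922: 31 days (August has 31).
Sep 1, 1922 → Sep 8, 1922: 7 days.
Total: 250 days.
250 mod 7 = 5, so Sunday + 5 = Friday.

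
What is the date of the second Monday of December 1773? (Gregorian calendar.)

December 13, 1773

December 1, 1773 is a Wednesday.
The first Monday is therefore December 6 (5 days later).
The second Monday is 6 + 1×7 = December 13.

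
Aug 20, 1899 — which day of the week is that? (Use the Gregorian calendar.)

Sunday

Doomsday rule: the anchor day for the 1800s is Friday. For year 99: 99÷12 = 8 r 3, and 3÷4 = 0, so 8+3+0 = 11.
Friday + 11 ≡ Tuesday — that's 1899's doomsday.
In August the doomsday date is Aug 8.
Aug 20 is 12 days after Aug 8; 12 mod 7 = 5, so Tuesday + 5 = Sunday.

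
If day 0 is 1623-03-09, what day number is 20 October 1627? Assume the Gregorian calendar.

Mar 9, 1623 → Mar 9, 1624: 366 days (Feb 29, 1624 is in that span).
Mar 9, 1624 → Mar 9, 1625: 365 days.
Mar 9, 1625 → Mar 9, 1626: 365 days.
Mar 9, 1626 → Mar 9, 1627: 365 days.
Mar 9, 1627 → Apr 9, 1627: 31 days (March has 31).
Apr 9, 1627 → May 9, 1627: 30 days (April has 30).
May 9, 1627 → Jun 9, 1627: 31 days (May has 31).
Jun 9, 1627 → Jul 9, 1627: 30 days (June has 30).
Jul 9, 1627 → Aug 9, 1627: 31 days (July has 31).
Aug 9, 1627 → Sep 9, 1627: 31 days (August has 31).
Sep 9, 1627 → Oct 9, 1627: 30 days (September has 30).
Oct 9, 1627 → Oct 20, 1627: 11 days.
Total: 1686 days.

1686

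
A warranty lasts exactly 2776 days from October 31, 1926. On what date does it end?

+365 (one year) → Oct 31, 1927 (2411 left).
+366 (one year; includes Feb 29, 1928) → Oct 31, 1928 (2045 left).
+365 (one year) → Oct 31, 1929 (1680 left).
+365 (one year) → Oct 31, 1930 (1315 left).
+365 (one year) → Oct 31, 1931 (950 left).
+366 (one year; includes Feb 29, 1932) → Oct 31, 1932 (584 left).
+365 (one year) → Oct 31, 1933 (219 left).
Oct has 31 days: +1 → Nov 1, 1933 (218 left).
Nov has 30 days: +30 → Dec 1, 1933 (188 left).
Dec has 31 days: +31 → Jan 1, 1934 (157 left).
Jan has 31 days: +31 → Feb 1, 1934 (126 left).
Feb has 28 days: +28 → Mar 1, 1934 (98 left).
Mar has 31 days: +31 → Apr 1, 1934 (67 left).
Apr has 30 days: +30 → May 1, 1934 (37 left).
May has 31 days: +31 → Jun 1, 1934 (6 left).
+6 → Jun 7, 1934.

June 7, 1934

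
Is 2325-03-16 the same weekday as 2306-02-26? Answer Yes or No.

From Feb 26, 2306 to Mar 16, 2325 is 6958 days.
6958 mod 7 = 0, so they are the same weekday.
(Feb 26, 2306 is a Monday; Mar 16, 2325 is a Monday.)

Yes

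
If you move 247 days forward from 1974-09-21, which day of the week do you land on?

Monday

Sep 21, 1974 is a Saturday.
247 mod 7 = 2, so 247 days after a Saturday is Saturday + 2 = Monday.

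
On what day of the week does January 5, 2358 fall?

Doomsday rule: the anchor day for the 2300s is Wednesday. For year 58: 58÷12 = 4 r 10, and 10÷4 = 2, so 4+10+2 = 16.
Wednesday + 16 ≡ Friday — that's 2358's doomsday.
In January the doomsday date is Jan 3 (2358 is not a leap year).
Jan 5 is 2 days after Jan 3; 2 mod 7 = 2, so Friday + 2 = Sunday.

Sunday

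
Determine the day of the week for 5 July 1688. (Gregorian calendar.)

Doomsday rule: the anchor day for the 1600s is Tuesday. For year 88: 88÷12 = 7 r 4, and 4÷4 = 1, so 7+4+1 = 12.
Tuesday + 12 ≡ Sunday — that's 1688's doomsday.
In July the doomsday date is Jul 11.
Jul 5 is 6 days before Jul 11; 6 mod 7 = 6, so Sunday − 6 = Monday.

Monday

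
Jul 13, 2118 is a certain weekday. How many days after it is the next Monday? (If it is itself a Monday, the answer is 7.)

Jul 13, 2118 is a Wednesday.
From Wednesday to the next Monday is 5 days.

5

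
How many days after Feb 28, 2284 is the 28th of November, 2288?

Feb 28, 2284 → Feb 28, 2285: 366 days (Feb 29, 2284 is in that span).
Feb 28, 2285 → Feb 28, 2286: 365 days.
Feb 28, 2286 → Feb 28, 2287: 365 days.
Feb 28, 2287 → Feb 28, 2288: 365 days.
Feb 28, 2288 → Mar 28, 2288: 29 days (February has 29).
Mar 28, 2288 → Apr 28, 2288: 31 days (March has 31).
Apr 28, 2288 → May 28, 2288: 30 days (April has 30).
May 28, 2288 → Jun 28, 2288: 31 days (May has 31).
Jun 28, 2288 → Jul 28, 2288: 30 days (June has 30).
Jul 28, 2288 → Aug 28, 2288: 31 days (July has 31).
Aug 28, 2288 → Sep 28, 2288: 31 days (August has 31).
Sep 28, 2288 → Oct 28, 2288: 30 days (September has 30).
Oct 28, 2288 → Nov 28, 2288: 31 days.
Total: 1735 days.

1735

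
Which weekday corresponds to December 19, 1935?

Thursday

January 1, 1935 is a Tuesday.
Jan 1, 1935 → Feb 1, 1935: 31 days (January has 31).
Feb 1, 1935 → Mar 1, 1935: 28 days (February has 28).
Mar 1, 1935 → Apr 1, 1935: 31 days (March has 31).
Apr 1, 1935 → May 1, 1935: 30 days (April has 30).
May 1, 1935 → Jun 1, 1935: 31 days (May has 31).
Jun 1, 1935 → Jul 1, 1935: 30 days (June has 30).
Jul 1, 1935 → Aug 1, 1935: 31 days (July has 31).
Aug 1, 1935 → Sep 1, 1935: 31 days (August has 31).
Sep 1, 1935 → Oct 1, 1935: 30 days (September has 30).
Oct 1, 1935 → Nov 1, 1935: 31 days (October has 31).
Nov 1, 1935 → Dec 1, 1935: 30 days (November has 30).
Dec 1, 1935 → Dec 19, 1935: 18 days.
Total: 352 days.
352 mod 7 = 2, so Tuesday + 2 = Thursday.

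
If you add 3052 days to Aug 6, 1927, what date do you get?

December 14, 1935

+366 (one year; includes Feb 29, 1928) → Aug 6, 1928 (2686 left).
+365 (one year) → Aug 6, 1929 (2321 left).
+365 (one year) → Aug 6, 1930 (1956 left).
+365 (one year) → Aug 6, 1931 (1591 left).
+366 (one year; includes Feb 29, 1932) → Aug 6, 1932 (1225 left).
+365 (one year) → Aug 6, 1933 (860 left).
+365 (one year) → Aug 6, 1934 (495 left).
+365 (one year) → Aug 6, 1935 (130 left).
Aug has 31 days: +26 → Sep 1, 1935 (104 left).
Sep has 30 days: +30 → Oct 1, 1935 (74 left).
Oct has 31 days: +31 → Nov 1, 1935 (43 left).
Nov has 30 days: +30 → Dec 1, 1935 (13 left).
+13 → Dec 14, 1935.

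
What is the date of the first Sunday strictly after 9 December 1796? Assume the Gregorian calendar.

December 11, 1796

Dec 9, 1796 is a Friday.
From Friday to the next Sunday is 2 days.
Dec 9, 1796 + 2 = Dec 11, 1796.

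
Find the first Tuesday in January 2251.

January 1, 2251 is a Wednesday.
The first Tuesday is therefore January 7 (6 days later).

January 7, 2251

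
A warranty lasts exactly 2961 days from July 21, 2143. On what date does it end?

August 29, 2151

+366 (one year; includes Feb 29, 2144) → Jul 21, 2144 (2595 left).
+365 (one year) → Jul 21, 2145 (2230 left).
+365 (one year) → Jul 21, 2146 (1865 left).
+365 (one year) → Jul 21, 2147 (1500 left).
+366 (one year; includes Feb 29, 2148) → Jul 21, 2148 (1134 left).
+365 (one year) → Jul 21, 2149 (769 left).
+365 (one year) → Jul 21, 2150 (404 left).
+365 (one year) → Jul 21, 2151 (39 left).
Jul has 31 days: +11 → Aug 1, 2151 (28 left).
+28 → Aug 29, 2151.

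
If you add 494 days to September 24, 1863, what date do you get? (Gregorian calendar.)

+366 (one year; includes Feb 29, 1864) → Sep 24, 1864 (128 left).
Sep has 30 days: +7 → Oct 1, 1864 (121 left).
Oct has 31 days: +31 → Nov 1, 1864 (90 left).
Nov has 30 days: +30 → Dec 1, 1864 (60 left).
Dec has 31 days: +31 → Jan 1, 1865 (29 left).
+29 → Jan 30, 1865.

January 30, 1865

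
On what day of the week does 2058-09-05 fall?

Doomsday rule: the anchor day for the 2000s is Tuesday. For year 58: 58÷12 = 4 r 10, and 10÷4 = 2, so 4+10+2 = 16.
Tuesday + 16 ≡ Thursday — that's 2058's doomsday.
In September the doomsday date is Sep 5.
Sep 5 is the doomsday itself: Thursday.

Thursday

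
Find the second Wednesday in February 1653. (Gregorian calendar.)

February 12, 1653

February 1, 1653 is a Saturday.
The first Wednesday is therefore February 5 (4 days later).
The second Wednesday is 5 + 1×7 = February 12.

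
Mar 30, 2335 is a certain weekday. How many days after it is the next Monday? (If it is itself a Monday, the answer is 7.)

Mar 30, 2335 is a Saturday.
From Saturday to the next Monday is 2 days.

2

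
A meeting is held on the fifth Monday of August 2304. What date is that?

August 1, 2304 is a Monday.
The first Monday is therefore August 1 (same day).
The fifth Monday is 1 + 4×7 = August 29.

August 29, 2304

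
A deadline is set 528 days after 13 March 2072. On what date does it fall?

+365 (one year) → Mar 13, 2073 (163 left).
Mar has 31 days: +19 → Apr 1, 2073 (144 left).
Apr has 30 days: +30 → May 1, 2073 (114 left).
May has 31 days: +31 → Jun 1, 2073 (83 left).
Jun has 30 days: +30 → Jul 1, 2073 (53 left).
Jul has 31 days: +31 → Aug 1, 2073 (22 left).
+22 → Aug 23, 2073.

August 23, 2073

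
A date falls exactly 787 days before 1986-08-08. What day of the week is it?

Tuesday

First find the weekday of Aug 8, 1986. Doomsday rule: the anchor day for the 1900s is Wednesday. For year 86: 86÷12 = 7 r 2, and 2÷4 = 0, so 7+2+0 = 9.
Wednesday + 9 ≡ Friday — that's 1986's doomsday.
In August the doomsday date is Aug 8.
Aug 8 is the doomsday itself: Friday.
787 mod 7 = 3, so 787 days before a Friday is Friday − 3 = Tuesday.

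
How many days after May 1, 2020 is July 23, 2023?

1178

May 1, 2020 → May 1, 2021: 365 days.
May 1, 2021 → May 1, 2022: 365 days.
May 1, 2022 → May 1, 2023: 365 days.
May 1, 2023 → Jun 1, 2023: 31 days (May has 31).
Jun 1, 2023 → Jul 1, 2023: 30 days (June has 30).
Jul 1, 2023 → Jul 23, 2023: 22 days.
Total: 1178 days.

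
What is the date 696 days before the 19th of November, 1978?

December 23, 1976

−365 (one year) → Nov 19, 1977 (331 left).
−19 → Oct 31, 1977 (end of Oct, 31 days; 312 left).
−31 → Sep 30, 1977 (end of Sep, 30 days; 281 left).
−30 → Aug 31, 1977 (end of Aug, 31 days; 251 left).
−31 → Jul 31, 1977 (end of Jul, 31 days; 220 left).
−31 → Jun 30, 1977 (end of Jun, 30 days; 189 left).
−30 → May 31, 1977 (end of May, 31 days; 159 left).
−31 → Apr 30, 1977 (end of Apr, 30 days; 128 left).
−30 → Mar 31, 1977 (end of Mar, 31 days; 98 left).
−31 → Feb 28, 1977 (end of Feb, 28 days; 67 left).
−28 → Jan 31, 1977 (end of Jan, 31 days; 39 left).
−31 → Dec 31, 1976 (end of Dec, 31 days; 8 left).
−8 → Dec 23, 1976.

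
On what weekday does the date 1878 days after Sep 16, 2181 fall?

Tuesday

Sep 16, 2181 is a Sunday.
1878 mod 7 = 2, so 1878 days after a Sunday is Sunday + 2 = Tuesday.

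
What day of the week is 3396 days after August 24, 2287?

Thursday

Aug 24, 2287 is a Wednesday.
3396 mod 7 = 1, so 3396 days after a Wednesday is Wednesday + 1 = Thursday.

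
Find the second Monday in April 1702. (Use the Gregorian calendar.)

April 1, 1702 is a Saturday.
The first Monday is therefore April 3 (2 days later).
The second Monday is 3 + 1×7 = April 10.

April 10, 1702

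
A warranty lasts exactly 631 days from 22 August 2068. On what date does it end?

May 15, 2070

+365 (one year) → Aug 22, 2069 (266 left).
Aug has 31 days: +10 → Sep 1, 2069 (256 left).
Sep has 30 days: +30 → Oct 1, 2069 (226 left).
Oct has 31 days: +31 → Nov 1, 2069 (195 left).
Nov has 30 days: +30 → Dec 1, 2069 (165 left).
Dec has 31 days: +31 → Jan 1, 2070 (134 left).
Jan has 31 days: +31 → Feb 1, 2070 (103 left).
Feb has 28 days: +28 → Mar 1, 2070 (75 left).
Mar has 31 days: +31 → Apr 1, 2070 (44 left).
Apr has 30 days: +30 → May 1, 2070 (14 left).
+14 → May 15, 2070.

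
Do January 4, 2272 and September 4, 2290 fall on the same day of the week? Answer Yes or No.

From Jan 4, 2272 to Sep 4, 2290 is 6818 days.
6818 mod 7 = 0, so they are the same weekday.
(Jan 4, 2272 is a Thursday; Sep 4, 2290 is a Thursday.)

Yes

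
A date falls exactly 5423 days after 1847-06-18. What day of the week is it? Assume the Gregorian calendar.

Wednesday

First find the weekday of Jun 18, 1847. Doomsday rule: the anchor day for the 1800s is Friday. For year 47: 47÷12 = 3 r 11, and 11÷4 = 2, so 3+11+2 = 16.
Friday + 16 ≡ Sunday — that's 1847's doomsday.
In June the doomsday date is Jun 6.
Jun 18 is 12 days after Jun 6; 12 mod 7 = 5, so Sunday + 5 = Friday.
5423 mod 7 = 5, so 5423 days after a Friday is Friday + 5 = Wednesday.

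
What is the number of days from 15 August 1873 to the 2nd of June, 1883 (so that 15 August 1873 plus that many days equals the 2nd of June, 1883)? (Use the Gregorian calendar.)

Aug 15, 1873 → Aug 15, 1874: 365 days.
Aug 15, 1874 → Aug 15, 1875: 365 days.
Aug 15, 1875 → Aug 15, 1876: 366 days (Feb 29, 1876 is in that span).
Aug 15, 1876 → Aug 15, 1877: 365 days.
Aug 15, 1877 → Aug 15, 1878: 365 days.
Aug 15, 1878 → Aug 15, 1879: 365 days.
Aug 15, 1879 → Aug 15, 1880: 366 days (Feb 29, 1880 is in that span).
Aug 15, 1880 → Aug 15, 1881: 365 days.
Aug 15, 1881 → Aug 15, 1882: 365 days.
Aug 15, 1882 → Sep 15, 1882: 31 days (August has 31).
Sep 15, 1882 → Oct 15, 1882: 30 days (September has 30).
Oct 15, 1882 → Nov 15, 1882: 31 days (October has 31).
Nov 15, 1882 → Dec 15, 1882: 30 days (November has 30).
Dec 15, 1882 → Jan 15, 1883: 31 days (December has 31).
Jan 15, 1883 → Feb 15, 1883: 31 days (January has 31).
Feb 15, 1883 → Mar 15, 1883: 28 days (February has 28).
Mar 15, 1883 → Apr 15, 1883: 31 days (March has 31).
Apr 15, 1883 → May 15, 1883: 30 days (April has 30).
May 15, 1883 → Jun 2, 1883: 18 days.
Total: 3578 days.

3578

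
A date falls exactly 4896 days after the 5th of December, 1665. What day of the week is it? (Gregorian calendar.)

Dec 5, 1665 is a Saturday.
4896 mod 7 = 3, so 4896 days after a Saturday is Saturday + 3 = Tuesday.

Tuesday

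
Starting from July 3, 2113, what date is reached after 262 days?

March 22, 2114

Jul has 31 days: +29 → Aug 1, 2113 (233 left).
Aug has 31 days: +31 → Sep 1, 2113 (202 left).
Sep has 30 days: +30 → Oct 1, 2113 (172 left).
Oct has 31 days: +31 → Nov 1, 2113 (141 left).
Nov has 30 days: +30 → Dec 1, 2113 (111 left).
Dec has 31 days: +31 → Jan 1, 2114 (80 left).
Jan has 31 days: +31 → Feb 1, 2114 (49 left).
Feb has 28 days: +28 → Mar 1, 2114 (21 left).
+21 → Mar 22, 2114.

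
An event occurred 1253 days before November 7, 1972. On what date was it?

−366 (one year; includes Feb 29, 1972) → Nov 7, 1971 (887 left).
−365 (one year) → Nov 7, 1970 (522 left).
−365 (one year) → Nov 7, 1969 (157 left).
−7 → Oct 31, 1969 (end of Oct, 31 days; 150 left).
−31 → Sep 30, 1969 (end of Sep, 30 days; 119 left).
−30 → Aug 31, 1969 (end of Aug, 31 days; 89 left).
−31 → Jul 31, 1969 (end of Jul, 31 days; 58 left).
−31 → Jun 30, 1969 (end of Jun, 30 days; 27 left).
−27 → Jun 3, 1969.

June 3, 1969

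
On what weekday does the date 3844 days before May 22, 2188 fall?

Wednesday

May 22, 2188 is a Thursday.
3844 mod 7 = 1, so 3844 days before a Thursday is Thursday − 1 = Wednesday.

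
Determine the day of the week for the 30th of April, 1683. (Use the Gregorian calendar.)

Doomsday rule: the anchor day for the 1600s is Tuesday. For year 83: 83÷12 = 6 r 11, and 11÷4 = 2, so 6+11+2 = 19.
Tuesday + 19 ≡ Sunday — that's 1683's doomsday.
In April the doomsday date is Apr 4.
Apr 30 is 26 days after Apr 4; 26 mod 7 = 5, so Sunday + 5 = Friday.

Friday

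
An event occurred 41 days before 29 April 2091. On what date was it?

March 19, 2091

−29 → Mar 31, 2091 (end of Mar, 31 days; 12 left).
−12 → Mar 19, 2091.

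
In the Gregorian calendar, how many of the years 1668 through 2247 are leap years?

Multiples of 4 in [1668,2247]: 145.
Of those, multiples of 100: 6 (not leap unless ÷400).
Multiples of 400: 1.
Leap years = 145 − 6 + 1 = 140.

140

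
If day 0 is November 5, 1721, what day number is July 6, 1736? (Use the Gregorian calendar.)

5357

Nov 5, 1721 → Nov 5, 1722: 365 days.
Nov 5, 1722 → Nov 5, 1723: 365 days.
Nov 5, 1723 → Nov 5, 1724: 366 days (Feb 29, 1724 is in that span).
Nov 5, 1724 → Nov 5, 1725: 365 days.
Nov 5, 1725 → Nov 5, 1726: 365 days.
Nov 5, 1726 → Nov 5, 1727: 365 days.
Nov 5, 1727 → Nov 5, 1728: 366 days (Feb 29, 1728 is in that span).
Nov 5, 1728 → Nov 5, 1729: 365 days.
Nov 5, 1729 → Nov 5, 1730: 365 days.
Nov 5, 1730 → Nov 5, 1731: 365 days.
Nov 5, 1731 → Nov 5, 1732: 366 days (Feb 29, 1732 is in that span).
Nov 5, 1732 → Nov 5, 1733: 365 days.
Nov 5, 1733 → Nov 5, 1734: 365 days.
Nov 5, 1734 → Nov 5, 1735: 365 days.
Nov 5, 1735 → Dec 5, 1735: 30 days (November has 30).
Dec 5, 1735 → Jan 5, 1736: 31 days (December has 31).
Jan 5, 1736 → Feb 5, 1736: 31 days (January has 31).
Feb 5, 1736 → Mar 5, 1736: 29 days (February has 29).
Mar 5, 1736 → Apr 5, 1736: 31 days (March has 31).
Apr 5, 1736 → May 5, 1736: 30 days (April has 30).
May 5, 1736 → Jun 5, 1736: 31 days (May has 31).
Jun 5, 1736 → Jul 5, 1736: 30 days (June has 30).
Jul 5, 1736 → Jul 6, 1736: 1 days.
Total: 5357 days.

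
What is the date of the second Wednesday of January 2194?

January 1, 2194 is a Wednesday.
The first Wednesday is therefore January 1 (same day).
The second Wednesday is 1 + 1×7 = January 8.

January 8, 2194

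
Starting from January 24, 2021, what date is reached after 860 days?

+365 (one year) → Jan 24, 2022 (495 left).
+365 (one year) → Jan 24, 2023 (130 left).
Jan has 31 days: +8 → Feb 1, 2023 (122 left).
Feb has 28 days: +28 → Mar 1, 2023 (94 left).
Mar has 31 days: +31 → Apr 1, 2023 (63 left).
Apr has 30 days: +30 → May 1, 2023 (33 left).
May has 31 days: +31 → Jun 1, 2023 (2 left).
+2 → Jun 3, 2023.

June 3, 2023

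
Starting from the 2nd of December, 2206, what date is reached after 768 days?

January 8, 2209

+365 (one year) → Dec 2, 2207 (403 left).
+366 (one year; includes Feb 29, 2208) → Dec 2, 2208 (37 left).
Dec has 31 days: +30 → Jan 1, 2209 (7 left).
+7 → Jan 8, 2209.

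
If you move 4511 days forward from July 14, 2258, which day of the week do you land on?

Jul 14, 2258 is a Wednesday.
4511 mod 7 = 3, so 4511 days after a Wednesday is Wednesday + 3 = Saturday.

Saturday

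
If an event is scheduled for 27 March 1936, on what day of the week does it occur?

Doomsday rule: the anchor day for the 1900s is Wednesday. For year 36: 36÷12 = 3 r 0, and 0÷4 = 0, so 3+0+0 = 3.
Wednesday + 3 ≡ Saturday — that's 1936's doomsday.
In March the doomsday date is Mar 14.
Mar 27 is 13 days after Mar 14; 13 mod 7 = 6, so Saturday + 6 = Friday.

Friday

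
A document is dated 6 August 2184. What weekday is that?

Doomsday rule: the anchor day for the 2100s is Sunday. For year 84: 84÷12 = 7 r 0, and 0÷4 = 0, so 7+0+0 = 7.
Sunday + 7 ≡ Sunday — that's 2184's doomsday.
In August the doomsday date is Aug 8.
Aug 6 is 2 days before Aug 8; 2 mod 7 = 2, so Sunday − 2 = Friday.

Friday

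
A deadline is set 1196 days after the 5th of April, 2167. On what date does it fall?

+366 (one year; includes Feb 29, 2168) → Apr 5, 2168 (830 left).
+365 (one year) → Apr 5, 2169 (465 left).
+365 (one year) → Apr 5, 2170 (100 left).
Apr has 30 days: +26 → May 1, 2170 (74 left).
May has 31 days: +31 → Jun 1, 2170 (43 left).
Jun has 30 days: +30 → Jul 1, 2170 (13 left).
+13 → Jul 14, 2170.

July 14, 2170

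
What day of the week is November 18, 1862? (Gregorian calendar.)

Tuesday

Doomsday rule: the anchor day for the 1800s is Friday. For year 62: 62÷12 = 5 r 2, and 2÷4 = 0, so 5+2+0 = 7.
Friday + 7 ≡ Friday — that's 1862's doomsday.
In November the doomsday date is Nov 7.
Nov 18 is 11 days after Nov 7; 11 mod 7 = 4, so Friday + 4 = Tuesday.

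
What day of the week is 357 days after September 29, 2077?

Wednesday

First find the weekday of Sep 29, 2077. Doomsday rule: the anchor day for the 2000s is Tuesday. For year 77: 77÷12 = 6 r 5, and 5÷4 = 1, so 6+5+1 = 12.
Tuesday + 12 ≡ Sunday — that's 2077's doomsday.
In September the doomsday date is Sep 5.
Sep 29 is 24 days after Sep 5; 24 mod 7 = 3, so Sunday + 3 = Wednesday.
357 mod 7 = 0, so 357 days after a Wednesday is Wednesday + 0 = Wednesday.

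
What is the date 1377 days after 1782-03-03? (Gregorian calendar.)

December 9, 1785

+365 (one year) → Mar 3, 1783 (1012 left).
+366 (one year; includes Feb 29, 1784) → Mar 3, 1784 (646 left).
+365 (one year) → Mar 3, 1785 (281 left).
Mar has 31 days: +29 → Apr 1, 1785 (252 left).
Apr has 30 days: +30 → May 1, 1785 (222 left).
May has 31 days: +31 → Jun 1, 1785 (191 left).
Jun has 30 days: +30 → Jul 1, 1785 (161 left).
Jul has 31 days: +31 → Aug 1, 1785 (130 left).
Aug has 31 days: +31 → Sep 1, 1785 (99 left).
Sep has 30 days: +30 → Oct 1, 1785 (69 left).
Oct has 31 days: +31 → Nov 1, 1785 (38 left).
Nov has 30 days: +30 → Dec 1, 1785 (8 left).
+8 → Dec 9, 1785.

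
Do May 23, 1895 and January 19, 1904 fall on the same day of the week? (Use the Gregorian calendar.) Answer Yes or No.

No

From May 23, 1895 to Jan 19, 1904 is 3162 days.
3162 mod 7 = 5, so they are different weekdays.
(May 23, 1895 is a Thursday; Jan 19, 1904 is a Tuesday.)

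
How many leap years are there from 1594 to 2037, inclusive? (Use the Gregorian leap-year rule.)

Multiples of 4 in [1594,2037]: 111.
Of those, multiples of 100: 5 (not leap unless ÷400).
Multiples of 400: 2.
Leap years = 111 − 5 + 2 = 108.

108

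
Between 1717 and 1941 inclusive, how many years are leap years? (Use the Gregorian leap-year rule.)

54

Multiples of 4 in [1717,1941]: 56.
Of those, multiples of 100: 2 (not leap unless ÷400).
Multiples of 400: 0.
Leap years = 56 − 2 + 0 = 54.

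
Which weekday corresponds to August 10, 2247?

Tuesday

Doomsday rule: the anchor day for the 2200s is Friday. For year 47: 47÷12 = 3 r 11, and 11÷4 = 2, so 3+11+2 = 16.
Friday + 16 ≡ Sunday — that's 2247's doomsday.
In August the doomsday date is Aug 8.
Aug 10 is 2 days after Aug 8; 2 mod 7 = 2, so Sunday + 2 = Tuesday.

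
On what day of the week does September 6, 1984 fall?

Thursday

Doomsday rule: the anchor day for the 1900s is Wednesday. For year 84: 84÷12 = 7 r 0, and 0÷4 = 0, so 7+0+0 = 7.
Wednesday + 7 ≡ Wednesday — that's 1984's doomsday.
In September the doomsday date is Sep 5.
Sep 6 is 1 day after Sep 5; 1 mod 7 = 1, so Wednesday + 1 = Thursday.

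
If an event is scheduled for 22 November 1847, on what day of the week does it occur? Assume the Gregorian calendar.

January 1, 1847 is a Friday.
Jan 1, 1847 → Feb 1, 1847: 31 days (January has 31).
Feb 1, 1847 → Mar 1, 1847: 28 days (February has 28).
Mar 1, 1847 → Apr 1, 1847: 31 days (March has 31).
Apr 1, 1847 → May 1, 1847: 30 days (April has 30).
May 1, 1847 → Jun 1, 1847: 31 days (May has 31).
Jun 1, 1847 → Jul 1, 1847: 30 days (June has 30).
Jul 1, 1847 → Aug 1, 1847: 31 days (July has 31).
Aug 1, 1847 → Sep 1, 1847: 31 days (August has 31).
Sep 1, 1847 → Oct 1, 1847: 30 days (September has 30).
Oct 1, 1847 → Nov 1, 1847: 31 days (October has 31).
Nov 1, 1847 → Nov 22, 1847: 21 days.
Total: 325 days.
325 mod 7 = 3, so Friday + 3 = Monday.

Monday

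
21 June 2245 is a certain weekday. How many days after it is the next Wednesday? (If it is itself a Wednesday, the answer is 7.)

4

Jun 21, 2245 is a Saturday.
From Saturday to the next Wednesday is 4 days.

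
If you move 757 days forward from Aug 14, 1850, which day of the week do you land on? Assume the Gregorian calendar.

First find the weekday of Aug 14, 1850. Doomsday rule: the anchor day for the 1800s is Friday. For year 50: 50÷12 = 4 r 2, and 2÷4 = 0, so 4+2+0 = 6.
Friday + 6 ≡ Thursday — that's 1850's doomsday.
In August the doomsday date is Aug 8.
Aug 14 is 6 days after Aug 8; 6 mod 7 = 6, so Thursday + 6 = Wednesday.
757 mod 7 = 1, so 757 days after a Wednesday is Wednesday + 1 = Thursday.

Thursday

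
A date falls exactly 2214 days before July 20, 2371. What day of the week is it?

Sunday

First find the weekday of Jul 20, 2371. Doomsday rule: the anchor day for the 2300s is Wednesday. For year 71: 71÷12 = 5 r 11, and 11÷4 = 2, so 5+11+2 = 18.
Wednesday + 18 ≡ Sunday — that's 2371's doomsday.
In July the doomsday date is Jul 11.
Jul 20 is 9 days after Jul 11; 9 mod 7 = 2, so Sunday + 2 = Tuesday.
2214 mod 7 = 2, so 2214 days before a Tuesday is Tuesday − 2 = Sunday.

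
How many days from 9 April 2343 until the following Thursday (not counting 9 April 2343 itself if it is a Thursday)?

Apr 9, 2343 is a Friday.
From Friday to the next Thursday is 6 days.

6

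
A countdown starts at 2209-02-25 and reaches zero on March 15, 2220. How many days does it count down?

4036

Feb 25, 2209 → Feb 25, 2210: 365 days.
Feb 25, 2210 → Feb 25, 2211: 365 days.
Feb 25, 2211 → Feb 25, 2212: 365 days.
Feb 25, 2212 → Feb 25, 2213: 366 days (Feb 29, 2212 is in that span).
Feb 25, 2213 → Feb 25, 2214: 365 days.
Feb 25, 2214 → Feb 25, 2215: 365 days.
Feb 25, 2215 → Feb 25, 2216: 365 days.
Feb 25, 2216 → Feb 25, 2217: 366 days (Feb 29, 2216 is in that span).
Feb 25, 2217 → Feb 25, 2218: 365 days.
Feb 25, 2218 → Feb 25, 2219: 365 days.
Feb 25, 2219 → Mar 25, 2219: 28 days (February has 28).
Mar 25, 2219 → Apr 25, 2219: 31 days (March has 31).
Apr 25, 2219 → May 25, 2219: 30 days (April has 30).
May 25, 2219 → Jun 25, 2219: 31 days (May has 31).
Jun 25, 2219 → Jul 25, 2219: 30 days (June has 30).
Jul 25, 2219 → Aug 25, 2219: 31 days (July has 31).
Aug 25, 2219 → Sep 25, 2219: 31 days (August has 31).
Sep 25, 2219 → Oct 25, 2219: 30 days (September has 30).
Oct 25, 2219 → Nov 25, 2219: 31 days (October has 31).
Nov 25, 2219 → Dec 25, 2219: 30 days (November has 30).
Dec 25, 2219 → Jan 25, 2220: 31 days (December has 31).
Jan 25, 2220 → Feb 25, 2220: 31 days (January has 31).
Feb 25, 2220 → Mar 15, 2220: 19 days.
Total: 4036 days.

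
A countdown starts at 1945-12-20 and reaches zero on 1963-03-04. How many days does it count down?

6283

Dec 20, 1945 → Dec 20, 1946: 365 days.
Dec 20, 1946 → Dec 20, 1947: 365 days.
Dec 20, 1947 → Dec 20, 1948: 366 days (Feb 29, 1948 is in that span).
Dec 20, 1948 → Dec 20, 1949: 365 days.
Dec 20, 1949 → Dec 20, 1950: 365 days.
Dec 20, 1950 → Dec 20, 1951: 365 days.
Dec 20, 1951 → Dec 20, 1952: 366 days (Feb 29, 1952 is in that span).
Dec 20, 1952 → Dec 20, 1953: 365 days.
Dec 20, 1953 → Dec 20, 1954: 365 days.
Dec 20, 1954 → Dec 20, 1955: 365 days.
Dec 20, 1955 → Dec 20, 1956: 366 days (Feb 29, 1956 is in that span).
Dec 20, 1956 → Dec 20, 1957: 365 days.
Dec 20, 1957 → Dec 20, 1958: 365 days.
Dec 20, 1958 → Dec 20, 1959: 365 days.
Dec 20, 1959 → Dec 20, 1960: 366 days (Feb 29, 1960 is in that span).
Dec 20, 1960 → Dec 20, 1961: 365 days.
Dec 20, 1961 → Dec 20, 1962: 365 days.
Dec 20, 1962 → Jan 20, 1963: 31 days (December has 31).
Jan 20, 1963 → Feb 20, 1963: 31 days (January has 31).
Feb 20, 1963 → Mar 4, 1963: 12 days.
Total: 6283 days.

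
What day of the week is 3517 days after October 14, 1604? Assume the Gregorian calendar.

Oct 14, 1604 is a Thursday.
3517 mod 7 = 3, so 3517 days after a Thursday is Thursday + 3 = Sunday.

Sunday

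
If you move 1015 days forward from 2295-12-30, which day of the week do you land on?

Monday

Dec 30, 2295 is a Monday.
1015 mod 7 = 0, so 1015 days after a Monday is Monday + 0 = Monday.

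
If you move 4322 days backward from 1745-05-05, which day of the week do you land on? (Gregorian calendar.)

Sunday

First find the weekday of May 5, 1745. Doomsday rule: the anchor day for the 1700s is Sunday. For year 45: 45÷12 = 3 r 9, and 9÷4 = 2, so 3+9+2 = 14.
Sunday + 14 ≡ Sunday — that's 1745's doomsday.
In May the doomsday date is May 9.
May 5 is 4 days before May 9; 4 mod 7 = 4, so Sunday − 4 = Wednesday.
4322 mod 7 = 3, so 4322 days before a Wednesday is Wednesday − 3 = Sunday.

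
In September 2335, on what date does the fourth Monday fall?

September 1, 2335 is a Sunday.
The first Monday is therefore September 2 (1 days later).
The fourth Monday is 2 + 3×7 = September 23.

September 23, 2335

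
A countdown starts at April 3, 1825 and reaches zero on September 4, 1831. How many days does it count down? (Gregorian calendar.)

2345

Apr 3, 1825 → Apr 3, 1826: 365 days.
Apr 3, 1826 → Apr 3, 1827: 365 days.
Apr 3, 1827 → Apr 3, 1828: 366 days (Feb 29, 1828 is in that span).
Apr 3, 1828 → Apr 3, 1829: 365 days.
Apr 3, 1829 → Apr 3, 1830: 365 days.
Apr 3, 1830 → Apr 3, 1831: 365 days.
Apr 3, 1831 → May 3, 1831: 30 days (April has 30).
May 3, 1831 → Jun 3, 1831: 31 days (May has 31).
Jun 3, 1831 → Jul 3, 1831: 30 days (June has 30).
Jul 3, 1831 → Aug 3, 1831: 31 days (July has 31).
Aug 3, 1831 → Sep 3, 1831: 31 days (August has 31).
Sep 3, 1831 → Sep 4, 1831: 1 days.
Total: 2345 days.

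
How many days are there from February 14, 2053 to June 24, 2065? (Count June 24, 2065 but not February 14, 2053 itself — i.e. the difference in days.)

4513

Feb 14, 2053 → Feb 14, 2054: 365 days.
Feb 14, 2054 → Feb 14, 2055: 365 days.
Feb 14, 2055 → Feb 14, 2056: 365 days.
Feb 14, 2056 → Feb 14, 2057: 366 days (Feb 29, 2056 is in that span).
Feb 14, 2057 → Feb 14, 2058: 365 days.
Feb 14, 2058 → Feb 14, 2059: 365 days.
Feb 14, 2059 → Feb 14, 2060: 365 days.
Feb 14, 2060 → Feb 14, 2061: 366 days (Feb 29, 2060 is in that span).
Feb 14, 2061 → Feb 14, 2062: 365 days.
Feb 14, 2062 → Feb 14, 2063: 365 days.
Feb 14, 2063 → Feb 14, 2064: 365 days.
Feb 14, 2064 → Feb 14, 2065: 366 days (Feb 29, 2064 is in that span).
Feb 14, 2065 → Mar 14, 2065: 28 days (February has 28).
Mar 14, 2065 → Apr 14, 2065: 31 days (March has 31).
Apr 14, 2065 → May 14, 2065: 30 days (April has 30).
May 14, 2065 → Jun 14, 2065: 31 days (May has 31).
Jun 14, 2065 → Jun 24, 2065: 10 days.
Total: 4513 days.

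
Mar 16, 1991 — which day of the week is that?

Saturday

January 1, 1991 is a Tuesday.
Jan 1, 1991 → Feb 1, 1991: 31 days (January has 31).
Feb 1, 1991 → Mar 1, 1991: 28 days (February has 28).
Mar 1, 1991 → Mar 16, 1991: 15 days.
Total: 74 days.
74 mod 7 = 4, so Tuesday + 4 = Saturday.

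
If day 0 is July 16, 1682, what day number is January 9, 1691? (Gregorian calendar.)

3099

Jul 16, 1682 → Jul 16, 1683: 365 days.
Jul 16, 1683 → Jul 16, 1684: 366 days (Feb 29, 1684 is in that span).
Jul 16, 1684 → Jul 16, 1685: 365 days.
Jul 16, 1685 → Jul 16, 1686: 365 days.
Jul 16, 1686 → Jul 16, 1687: 365 days.
Jul 16, 1687 → Jul 16, 1688: 366 days (Feb 29, 1688 is in that span).
Jul 16, 1688 → Jul 16, 1689: 365 days.
Jul 16, 1689 → Jul 16, 1690: 365 days.
Jul 16, 1690 → Aug 16, 1690: 31 days (July has 31).
Aug 16, 1690 → Sep 16, 1690: 31 days (August has 31).
Sep 16, 1690 → Oct 16, 1690: 30 days (September has 30).
Oct 16, 1690 → Nov 16, 1690: 31 days (October has 31).
Nov 16, 1690 → Dec 16, 1690: 30 days (November has 30).
Dec 16, 1690 → Jan 9, 1691: 24 days.
Total: 3099 days.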